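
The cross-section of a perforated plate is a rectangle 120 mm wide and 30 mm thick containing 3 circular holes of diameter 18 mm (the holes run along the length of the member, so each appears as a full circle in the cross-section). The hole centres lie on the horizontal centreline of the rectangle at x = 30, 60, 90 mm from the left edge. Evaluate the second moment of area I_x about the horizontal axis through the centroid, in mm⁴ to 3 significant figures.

Decompose the section into non-overlapping parts with the origin at the bottom-left of its bounding rectangle.
Plate: 120 × 30, A = 3 600 mm², y = 15 mm, Ī = 270 000 mm⁴.
Hole 1 (subtracted): ⌀18, A = 254.47 mm², y = 15 mm, Ī = 5 153 mm⁴.
Hole 2 (subtracted): ⌀18, A = 254.47 mm², y = 15 mm, Ī = 5 153 mm⁴.
Hole 3 (subtracted): ⌀18, A = 254.47 mm², y = 15 mm, Ī = 5 153 mm⁴.
By symmetry the centroid is at mid-height, ȳ = 15 mm.
All pieces are centred on the horizontal axis through the centroid, so I = ΣĪ (holes subtracted) = 254 541 mm⁴.

I_x ≈ 2.55 × 10⁵ mm⁴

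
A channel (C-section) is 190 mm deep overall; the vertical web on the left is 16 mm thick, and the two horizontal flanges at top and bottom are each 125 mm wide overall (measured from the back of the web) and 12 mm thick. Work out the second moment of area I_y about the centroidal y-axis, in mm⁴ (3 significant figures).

I_y ≈ 8.15 × 10⁶ mm⁴

Split into non-overlapping primitives; take the origin at the lower-left of the bounding box.
Web: 16 × 190, A = 3 040 mm², x = 8 mm, Ī = 64 853 mm⁴.
Top flange (beyond web): 109 × 12, A = 1 308 mm², x = 70.5 mm, Ī = 1 295 029 mm⁴.
Bottom flange (beyond web): 109 × 12, A = 1 308 mm², x = 70.5 mm, Ī = 1 295 029 mm⁴.
Centroid: x̄ = ΣA·x / ΣA = 36.907 mm.
Transfer each piece to the centroidal y-axis using Ī + A·d² with d = x − 36.907:
  web: d = -28.907 mm → contributes +2 605 184 mm⁴
  top flange (beyond web): d = 33.593 mm → contributes +2 771 062 mm⁴
  bottom flange (beyond web): d = 33.593 mm → contributes +2 771 062 mm⁴
Total I = 8 147 309 mm⁴.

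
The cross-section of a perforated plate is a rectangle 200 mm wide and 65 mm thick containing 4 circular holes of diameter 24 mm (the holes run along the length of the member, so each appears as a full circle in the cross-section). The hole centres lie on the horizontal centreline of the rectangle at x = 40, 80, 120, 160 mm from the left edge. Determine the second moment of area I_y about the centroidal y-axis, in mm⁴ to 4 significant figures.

I_y ≈ 3.965 × 10⁷ mm⁴

Treat the section as a set of non-overlapping primitives; coordinates are from the bounding-box lower-left.
Plate: 200 × 65, A = 13 000 mm², x = 100 mm, Ī = 43 333 333 mm⁴.
Hole 1 (subtracted): ⌀24, A = 452.389 mm², x = 40 mm, Ī = 16 286 mm⁴.
Hole 2 (subtracted): ⌀24, A = 452.389 mm², x = 80 mm, Ī = 16 286 mm⁴.
Hole 3 (subtracted): ⌀24, A = 452.389 mm², x = 120 mm, Ī = 16 286 mm⁴.
Hole 4 (subtracted): ⌀24, A = 452.389 mm², x = 160 mm, Ī = 16 286 mm⁴.
By symmetry the centroid is at mid-width, x̄ = 100 mm.
Transfer each piece to the centroidal y-axis using Ī + A·d² with d = x − 100:
  plate: d = 0 mm → contributes +43 333 333 mm⁴
  hole 1: d = -60 mm → contributes −1 644 888 mm⁴
  hole 2: d = -20 mm → contributes −197 242 mm⁴
  hole 3: d = 20 mm → contributes −197 242 mm⁴
  hole 4: d = 60 mm → contributes −1 644 888 mm⁴
Total I = 39 649 075 mm⁴.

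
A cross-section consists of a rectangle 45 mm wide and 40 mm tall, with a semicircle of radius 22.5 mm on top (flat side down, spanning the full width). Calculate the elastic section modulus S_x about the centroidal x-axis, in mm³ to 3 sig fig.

S_x ≈ 2.24 × 10⁴ mm³

Treat the section as a set of non-overlapping primitives; coordinates are from the bounding-box lower-left.
Rectangular body: 45 × 40, A = 1 800 mm², y = 20 mm, Ī = 240 000 mm⁴.
Semicircular cap: semicircle r = 22.5, A = 795.22 mm², y = 49.549 mm, Ī = 28 130 mm⁴.
Centroid: ȳ = ΣA·y / ΣA = 29.054 mm.
Transfer each piece to the centroidal x-axis using Ī + A·d² with d = y − 29.054:
  rectangular body: d = -9.0544 mm → contributes +387 567 mm⁴
  semicircular cap: d = 20.495 mm → contributes +362 153 mm⁴
Total I = 749 720 mm⁴.
Extreme fibre distance c = 33.446 mm; S = I/c = 22 416 mm³.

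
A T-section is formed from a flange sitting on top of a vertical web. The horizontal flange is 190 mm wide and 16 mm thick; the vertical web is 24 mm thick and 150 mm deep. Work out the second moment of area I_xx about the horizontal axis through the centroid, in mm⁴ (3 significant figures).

I_xx ≈ 1.82 × 10⁷ mm⁴

Decompose the section into non-overlapping parts with the origin at the bottom-left of its bounding rectangle.
Flange: 190 × 16, A = 3 040 mm², y = 158 mm, Ī = 64 853 mm⁴.
Web: 24 × 150, A = 3 600 mm², y = 75 mm, Ī = 6 750 000 mm⁴.
Centroid: ȳ = ΣA·y / ΣA = 113 mm.
Transfer each piece to the horizontal axis through the centroid using Ī + A·d² with d = y − 113:
  flange: d = 45 mm → contributes +6 220 853 mm⁴
  web: d = -38 mm → contributes +11 948 400 mm⁴
Total I = 18 169 253 mm⁴.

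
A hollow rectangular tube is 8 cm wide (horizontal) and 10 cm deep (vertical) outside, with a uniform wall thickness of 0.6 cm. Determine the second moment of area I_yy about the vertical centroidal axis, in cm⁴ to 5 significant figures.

Decompose the section into non-overlapping parts with the origin at the bottom-left of its bounding rectangle.
Outer rectangle: 8 × 10, A = 80 cm², x = 4 cm, Ī = 426.6667 cm⁴.
Inner void (subtracted): 6.8 × 8.8, A = 59.84 cm², x = 4 cm, Ī = 230.5835 cm⁴.
By symmetry the centroid is at mid-width, x̄ = 4 cm.
All pieces are centred on the vertical centroidal axis, so I = ΣĪ (holes subtracted) = 196.0832 cm⁴.

I_yy ≈ 196.08 cm⁴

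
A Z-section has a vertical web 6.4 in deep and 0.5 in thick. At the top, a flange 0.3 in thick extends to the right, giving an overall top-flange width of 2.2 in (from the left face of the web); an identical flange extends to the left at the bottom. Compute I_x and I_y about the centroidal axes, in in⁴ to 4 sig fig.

I_x ≈ 20.42 in⁴, I_y ≈ 1.547 in⁴

Decompose the section into non-overlapping parts with the origin at the bottom-left of its bounding rectangle.
Web: 0.5 × 6.4, A = 3.2 in², y = 3.2 in, Ī = 10.9227 in⁴.
Top flange (beyond web): 1.7 × 0.3, A = 0.51 in², y = 6.25 in, Ī = 0.003825 in⁴.
Bottom flange (beyond web): 1.7 × 0.3, A = 0.51 in², y = 0.15 in, Ī = 0.003825 in⁴.
Centroid: ȳ = ΣA·y / ΣA = 3.2 in.
Transfer each piece to the centroidal x-axis using Ī + A·d² with d = y − 3.2:
  web: d = 0 in → contributes +10.9227 in⁴
  top flange (beyond web): d = 3.05 in → contributes +4.7481 in⁴
  bottom flange (beyond web): d = -3.05 in → contributes +4.7481 in⁴
Total I = 20.4189 in⁴.
For the y-axis: x̄ = 1.95 in.
Repeating about the centroidal y-axis gives I_y = 1.54652 in⁴.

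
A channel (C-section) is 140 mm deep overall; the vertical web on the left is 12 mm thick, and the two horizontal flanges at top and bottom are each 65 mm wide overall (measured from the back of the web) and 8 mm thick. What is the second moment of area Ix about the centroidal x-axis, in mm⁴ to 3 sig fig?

Ix ≈ 6.44 × 10⁶ mm⁴

Split into non-overlapping primitives; take the origin at the lower-left of the bounding box.
Web: 12 × 140, A = 1 680 mm², y = 70 mm, Ī = 2 744 000 mm⁴.
Top flange (beyond web): 53 × 8, A = 424 mm², y = 136 mm, Ī = 2261.3 mm⁴.
Bottom flange (beyond web): 53 × 8, A = 424 mm², y = 4 mm, Ī = 2261.3 mm⁴.
By symmetry the centroid is at mid-height, ȳ = 70 mm.
Transfer each piece to the centroidal x-axis using Ī + A·d² with d = y − 70:
  web: d = 0 mm → contributes +2 744 000 mm⁴
  top flange (beyond web): d = 66 mm → contributes +1 849 205 mm⁴
  bottom flange (beyond web): d = -66 mm → contributes +1 849 205 mm⁴
Total I = 6 442 411 mm⁴.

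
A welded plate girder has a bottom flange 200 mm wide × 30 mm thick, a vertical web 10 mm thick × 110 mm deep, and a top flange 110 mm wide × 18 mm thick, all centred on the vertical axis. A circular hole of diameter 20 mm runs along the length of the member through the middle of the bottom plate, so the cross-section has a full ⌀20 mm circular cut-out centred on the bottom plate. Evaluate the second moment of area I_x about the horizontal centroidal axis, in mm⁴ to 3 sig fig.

I_x ≈ 2.92 × 10⁷ mm⁴

Split into non-overlapping primitives; take the origin at the lower-left of the bounding box.
Bottom plate: 200 × 30, A = 6 000 mm², y = 15 mm, Ī = 450 000 mm⁴.
Web plate: 10 × 110, A = 1 100 mm², y = 85 mm, Ī = 1 109 167 mm⁴.
Top plate: 110 × 18, A = 1 980 mm², y = 149 mm, Ī = 53 460 mm⁴.
Hole (subtracted): ⌀20, A = 314.16 mm², y = 15 mm, Ī = 7 854 mm⁴.
Centroid: ȳ = ΣA·y / ΣA = 54.052 mm.
Transfer each piece to the horizontal centroidal axis using Ī + A·d² with d = y − 54.052:
  bottom plate: d = -39.052 mm → contributes +9 600 159 mm⁴
  web plate: d = 30.948 mm → contributes +2 162 751 mm⁴
  top plate: d = 94.948 mm → contributes +17 903 558 mm⁴
  hole: d = -39.052 mm → contributes −486 955 mm⁴
Total I = 29 179 513 mm⁴.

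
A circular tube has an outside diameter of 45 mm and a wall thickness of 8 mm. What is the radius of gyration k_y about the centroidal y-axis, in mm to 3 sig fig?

Decompose the section into non-overlapping parts with the origin at the bottom-left of its bounding rectangle.
Outer circle: ⌀45, A = 1590.4 mm², x = 22.5 mm, Ī = 201 289 mm⁴.
Bore (subtracted): ⌀29, A = 660.52 mm², x = 22.5 mm, Ī = 34 719 mm⁴.
By symmetry the centroid is at mid-width, x̄ = 22.5 mm.
All pieces are centred on the centroidal y-axis, so I = ΣĪ (holes subtracted) = 166 570 mm⁴.
Radius of gyration: k = √(I/A) = √(166 570 / 929.91) = 13.384 mm.

k_y ≈ 13.4 mm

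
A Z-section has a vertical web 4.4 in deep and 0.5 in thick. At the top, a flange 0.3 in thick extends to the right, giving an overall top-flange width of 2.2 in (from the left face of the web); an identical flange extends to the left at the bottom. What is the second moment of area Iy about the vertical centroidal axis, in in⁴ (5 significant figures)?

Split into non-overlapping primitives; take the origin at the lower-left of the bounding box.
Web: 0.5 × 4.4, A = 2.2 in², x = 1.95 in, Ī = 0.04583333 in⁴.
Top flange (beyond web): 1.7 × 0.3, A = 0.51 in², x = 3.05 in, Ī = 0.122825 in⁴.
Bottom flange (beyond web): 1.7 × 0.3, A = 0.51 in², x = 0.85 in, Ī = 0.122825 in⁴.
Centroid: x̄ = ΣA·x / ΣA = 1.95 in.
Transfer each piece to the vertical centroidal axis using Ī + A·d² with d = x − 1.95:
  web: d = 0 in → contributes +0.04583333 in⁴
  top flange (beyond web): d = 1.1 in → contributes +0.739925 in⁴
  bottom flange (beyond web): d = -1.1 in → contributes +0.739925 in⁴
Total I = 1.525683 in⁴.

Iy ≈ 1.5257 in⁴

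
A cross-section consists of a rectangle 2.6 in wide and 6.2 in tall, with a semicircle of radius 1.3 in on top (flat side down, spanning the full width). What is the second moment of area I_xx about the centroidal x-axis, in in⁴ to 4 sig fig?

Split into non-overlapping primitives; take the origin at the lower-left of the bounding box.
Rectangular body: 2.6 × 6.2, A = 16.12 in², y = 3.1 in, Ī = 51.6377 in⁴.
Semicircular cap: semicircle r = 1.3, A = 2.65465 in², y = 6.75174 in, Ī = 0.313477 in⁴.
Centroid: ȳ = ΣA·y / ΣA = 3.61634 in.
Transfer each piece to the centroidal x-axis using Ī + A·d² with d = y − 3.61634:
  rectangular body: d = -0.516338 in → contributes +55.9354 in⁴
  semicircular cap: d = 3.1354 in → contributes +26.4106 in⁴
Total I = 82.346 in⁴.

I_xx ≈ 82.35 in⁴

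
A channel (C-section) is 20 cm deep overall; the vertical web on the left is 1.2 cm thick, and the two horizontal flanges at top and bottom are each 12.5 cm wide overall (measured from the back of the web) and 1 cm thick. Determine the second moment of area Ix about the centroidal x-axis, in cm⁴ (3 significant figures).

Ix ≈ 2840 cm⁴

Break the section into simple shapes (no overlaps), measuring from the bottom-left corner of the bounding box.
Web: 1.2 × 20, A = 24 cm², y = 10 cm, Ī = 800 cm⁴.
Top flange (beyond web): 11.3 × 1, A = 11.3 cm², y = 19.5 cm, Ī = 0.94167 cm⁴.
Bottom flange (beyond web): 11.3 × 1, A = 11.3 cm², y = 0.5 cm, Ī = 0.94167 cm⁴.
By symmetry the centroid is at mid-height, ȳ = 10 cm.
Transfer each piece to the centroidal x-axis using Ī + A·d² with d = y − 10:
  web: d = 0 cm → contributes +800 cm⁴
  top flange (beyond web): d = 9.5 cm → contributes +1020.8 cm⁴
  bottom flange (beyond web): d = -9.5 cm → contributes +1020.8 cm⁴
Total I = 2841.5 cm⁴.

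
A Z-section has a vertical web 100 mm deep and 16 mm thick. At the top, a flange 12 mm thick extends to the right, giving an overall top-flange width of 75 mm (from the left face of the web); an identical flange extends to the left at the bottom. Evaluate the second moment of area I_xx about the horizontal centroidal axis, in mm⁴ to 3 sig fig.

I_xx ≈ 4.09 × 10⁶ mm⁴

Break the section into simple shapes (no overlaps), measuring from the bottom-left corner of the bounding box.
Web: 16 × 100, A = 1 600 mm², y = 50 mm, Ī = 1 333 333 mm⁴.
Top flange (beyond web): 59 × 12, A = 708 mm², y = 94 mm, Ī = 8 496 mm⁴.
Bottom flange (beyond web): 59 × 12, A = 708 mm², y = 6 mm, Ī = 8 496 mm⁴.
Centroid: ȳ = ΣA·y / ΣA = 50 mm.
Transfer each piece to the horizontal centroidal axis using Ī + A·d² with d = y − 50:
  web: d = 0 mm → contributes +1 333 333 mm⁴
  top flange (beyond web): d = 44 mm → contributes +1 379 184 mm⁴
  bottom flange (beyond web): d = -44 mm → contributes +1 379 184 mm⁴
Total I = 4 091 701 mm⁴.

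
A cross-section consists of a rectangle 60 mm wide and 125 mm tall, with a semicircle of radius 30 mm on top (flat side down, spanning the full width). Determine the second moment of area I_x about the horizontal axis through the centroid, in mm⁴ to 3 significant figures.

Decompose the section into non-overlapping parts with the origin at the bottom-left of its bounding rectangle.
Rectangular body: 60 × 125, A = 7 500 mm², y = 62.5 mm, Ī = 9 765 625 mm⁴.
Semicircular cap: semicircle r = 30, A = 1413.7 mm², y = 137.73 mm, Ī = 88 903 mm⁴.
Centroid: ȳ = ΣA·y / ΣA = 74.432 mm.
Transfer each piece to the horizontal axis through the centroid using Ī + A·d² with d = y − 74.432:
  rectangular body: d = -11.932 mm → contributes +10 833 396 mm⁴
  semicircular cap: d = 63.301 mm → contributes +5 753 605 mm⁴
Total I = 16 587 001 mm⁴.

I_x ≈ 1.66 × 10⁷ mm⁴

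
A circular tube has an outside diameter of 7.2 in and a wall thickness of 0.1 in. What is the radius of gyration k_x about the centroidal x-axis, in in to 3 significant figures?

k_x ≈ 2.51 in

Decompose the section into non-overlapping parts with the origin at the bottom-left of its bounding rectangle.
Outer circle: ⌀7.2, A = 40.715 in², y = 3.6 in, Ī = 131.92 in⁴.
Bore (subtracted): ⌀7, A = 38.485 in², y = 3.6 in, Ī = 117.86 in⁴.
By symmetry the centroid is at mid-height, ȳ = 3.6 in.
All pieces are centred on the centroidal x-axis, so I = ΣĪ (holes subtracted) = 14.058 in⁴.
Radius of gyration: k = √(I/A) = √(14.058 / 2.2305) = 2.5105 in.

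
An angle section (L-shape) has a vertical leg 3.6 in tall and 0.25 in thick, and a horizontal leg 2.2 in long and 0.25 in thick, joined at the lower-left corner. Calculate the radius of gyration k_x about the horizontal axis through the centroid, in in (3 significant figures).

k_x ≈ 1.16 in

Break the section into simple shapes (no overlaps), measuring from the bottom-left corner of the bounding box.
Vertical leg: 0.25 × 3.6, A = 0.9 in², y = 1.8 in, Ī = 0.972 in⁴.
Horizontal leg (remainder): 1.95 × 0.25, A = 0.4875 in², y = 0.125 in, Ī = 0.0025391 in⁴.
Centroid: ȳ = ΣA·y / ΣA = 1.2115 in.
Transfer each piece to the horizontal axis through the centroid using Ī + A·d² with d = y − 1.2115:
  vertical leg: d = 0.58851 in → contributes +1.2837 in⁴
  horizontal leg (remainder): d = -1.0865 in → contributes +0.57801 in⁴
Total I = 1.8617 in⁴.
Radius of gyration: k = √(I/A) = √(1.8617 / 1.3875) = 1.1584 in.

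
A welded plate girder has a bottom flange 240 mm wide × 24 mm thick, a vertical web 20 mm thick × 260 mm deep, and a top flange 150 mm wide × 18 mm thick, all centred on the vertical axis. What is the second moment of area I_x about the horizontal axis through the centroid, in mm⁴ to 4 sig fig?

I_x ≈ 1.836 × 10⁸ mm⁴

Treat the section as a set of non-overlapping primitives; coordinates are from the bounding-box lower-left.
Bottom plate: 240 × 24, A = 5 760 mm², y = 12 mm, Ī = 276 480 mm⁴.
Web plate: 20 × 260, A = 5 200 mm², y = 154 mm, Ī = 29 293 333 mm⁴.
Top plate: 150 × 18, A = 2 700 mm², y = 293 mm, Ī = 72 900 mm⁴.
Centroid: ȳ = ΣA·y / ΣA = 121.597 mm.
Transfer each piece to the horizontal axis through the centroid using Ī + A·d² with d = y − 121.597:
  bottom plate: d = -109.597 mm → contributes +69 463 194 mm⁴
  web plate: d = 32.4026 mm → contributes +34 752 973 mm⁴
  top plate: d = 171.403 mm → contributes +79 395 831 mm⁴
Total I = 183 611 999 mm⁴.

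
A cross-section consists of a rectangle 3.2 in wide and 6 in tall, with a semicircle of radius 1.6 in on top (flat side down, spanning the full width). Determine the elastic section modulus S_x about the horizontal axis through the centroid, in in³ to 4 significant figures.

S_x ≈ 26.07 in³

Treat the section as a set of non-overlapping primitives; coordinates are from the bounding-box lower-left.
Rectangular body: 3.2 × 6, A = 19.2 in², y = 3 in, Ī = 57.6 in⁴.
Semicircular cap: semicircle r = 1.6, A = 4.02124 in², y = 6.67906 in, Ī = 0.719303 in⁴.
Centroid: ȳ = ΣA·y / ΣA = 3.63711 in.
Transfer each piece to the horizontal axis through the centroid using Ī + A·d² with d = y − 3.63711:
  rectangular body: d = -0.637106 in → contributes +65.3933 in⁴
  semicircular cap: d = 3.04196 in → contributes +37.9298 in⁴
Total I = 103.323 in⁴.
Extreme fibre distance c = 3.96289 in; S = I/c = 26.0726 in³.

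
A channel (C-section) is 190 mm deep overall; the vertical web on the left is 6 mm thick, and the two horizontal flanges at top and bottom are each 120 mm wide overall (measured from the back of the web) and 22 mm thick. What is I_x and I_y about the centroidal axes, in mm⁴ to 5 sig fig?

I_x ≈ 3.9025 × 10⁷ mm⁴, I_y ≈ 8.7797 × 10⁶ mm⁴

Break the section into simple shapes (no overlaps), measuring from the bottom-left corner of the bounding box.
Web: 6 × 190, A = 1 140 mm², y = 95 mm, Ī = 3 429 500 mm⁴.
Top flange (beyond web): 114 × 22, A = 2 508 mm², y = 179 mm, Ī = 101 156 mm⁴.
Bottom flange (beyond web): 114 × 22, A = 2 508 mm², y = 11 mm, Ī = 101 156 mm⁴.
By symmetry the centroid is at mid-height, ȳ = 95 mm.
Transfer each piece to the centroidal x-axis using Ī + A·d² with d = y − 95:
  web: d = 0 mm → contributes +3 429 500 mm⁴
  top flange (beyond web): d = 84 mm → contributes +17 797 604 mm⁴
  bottom flange (beyond web): d = -84 mm → contributes +17 797 604 mm⁴
Total I = 39 024 708 mm⁴.
For the y-axis: x̄ = 51.88889 mm.
Repeating about the centroidal y-axis gives I_y = 8 779 748 mm⁴.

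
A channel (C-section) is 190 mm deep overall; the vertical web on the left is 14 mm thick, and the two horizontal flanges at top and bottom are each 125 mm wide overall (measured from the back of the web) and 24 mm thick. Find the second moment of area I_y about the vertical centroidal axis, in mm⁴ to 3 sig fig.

I_y ≈ 1.24 × 10⁷ mm⁴

Split into non-overlapping primitives; take the origin at the lower-left of the bounding box.
Web: 14 × 190, A = 2 660 mm², x = 7 mm, Ī = 43 447 mm⁴.
Top flange (beyond web): 111 × 24, A = 2 664 mm², x = 69.5 mm, Ī = 2 735 262 mm⁴.
Bottom flange (beyond web): 111 × 24, A = 2 664 mm², x = 69.5 mm, Ī = 2 735 262 mm⁴.
Centroid: x̄ = ΣA·x / ΣA = 48.688 mm.
Transfer each piece to the vertical centroidal axis using Ī + A·d² with d = x − 48.688:
  web: d = -41.688 mm → contributes +4 666 128 mm⁴
  top flange (beyond web): d = 20.812 mm → contributes +3 889 197 mm⁴
  bottom flange (beyond web): d = 20.812 mm → contributes +3 889 197 mm⁴
Total I = 12 444 523 mm⁴.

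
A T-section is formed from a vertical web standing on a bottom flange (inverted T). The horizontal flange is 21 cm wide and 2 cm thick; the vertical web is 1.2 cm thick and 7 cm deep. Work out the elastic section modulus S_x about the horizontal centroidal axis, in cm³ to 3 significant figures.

Break the section into simple shapes (no overlaps), measuring from the bottom-left corner of the bounding box.
Flange: 21 × 2, A = 42 cm², y = 1 cm, Ī = 14 cm⁴.
Web: 1.2 × 7, A = 8.4 cm², y = 5.5 cm, Ī = 34.3 cm⁴.
Centroid: ȳ = ΣA·y / ΣA = 1.75 cm.
Transfer each piece to the horizontal centroidal axis using Ī + A·d² with d = y − 1.75:
  flange: d = -0.75 cm → contributes +37.625 cm⁴
  web: d = 3.75 cm → contributes +152.43 cm⁴
Total I = 190.05 cm⁴.
Extreme fibre distance c = 7.25 cm; S = I/c = 26.214 cm³.

S_x ≈ 26.2 cm³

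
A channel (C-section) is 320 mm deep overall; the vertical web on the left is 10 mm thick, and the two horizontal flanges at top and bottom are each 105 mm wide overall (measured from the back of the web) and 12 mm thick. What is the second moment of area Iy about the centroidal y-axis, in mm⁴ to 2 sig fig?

Iy ≈ 5.4 × 10⁶ mm⁴

Treat the section as a set of non-overlapping primitives; coordinates are from the bounding-box lower-left.
Web: 10 × 320, A = 3 200 mm², x = 5 mm, Ī = 26 667 mm⁴.
Top flange (beyond web): 95 × 12, A = 1 140 mm², x = 57.5 mm, Ī = 857 375 mm⁴.
Bottom flange (beyond web): 95 × 12, A = 1 140 mm², x = 57.5 mm, Ī = 857 375 mm⁴.
Centroid: x̄ = ΣA·x / ΣA = 26.84 mm.
Transfer each piece to the centroidal y-axis using Ī + A·d² with d = x − 26.84:
  web: d = -21.84 mm → contributes +1 553 449 mm⁴
  top flange (beyond web): d = 30.66 mm → contributes +1 928 801 mm⁴
  bottom flange (beyond web): d = 30.66 mm → contributes +1 928 801 mm⁴
Total I = 5 411 052 mm⁴.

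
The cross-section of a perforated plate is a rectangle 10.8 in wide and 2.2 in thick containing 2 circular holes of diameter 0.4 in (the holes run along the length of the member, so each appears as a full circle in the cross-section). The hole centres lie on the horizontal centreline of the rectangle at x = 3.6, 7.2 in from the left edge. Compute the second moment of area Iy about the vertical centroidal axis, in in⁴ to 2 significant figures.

Decompose the section into non-overlapping parts with the origin at the bottom-left of its bounding rectangle.
Plate: 10.8 × 2.2, A = 23.76 in², x = 5.4 in, Ī = 230.9 in⁴.
Hole 1 (subtracted): ⌀0.4, A = 0.1257 in², x = 3.6 in, Ī = 0.001257 in⁴.
Hole 2 (subtracted): ⌀0.4, A = 0.1257 in², x = 7.2 in, Ī = 0.001257 in⁴.
By symmetry the centroid is at mid-width, x̄ = 5.4 in.
Transfer each piece to the vertical centroidal axis using Ī + A·d² with d = x − 5.4:
  plate: d = 0 in → contributes +230.9 in⁴
  hole 1: d = -1.8 in → contributes −0.4084 in⁴
  hole 2: d = 1.8 in → contributes −0.4084 in⁴
Total I = 230.1 in⁴.

Iy ≈ 230 in⁴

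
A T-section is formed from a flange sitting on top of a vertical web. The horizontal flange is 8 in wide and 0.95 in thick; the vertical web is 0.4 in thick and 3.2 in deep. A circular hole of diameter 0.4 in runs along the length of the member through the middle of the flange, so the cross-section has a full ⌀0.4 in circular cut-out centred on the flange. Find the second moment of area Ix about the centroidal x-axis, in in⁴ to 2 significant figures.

Split into non-overlapping primitives; take the origin at the lower-left of the bounding box.
Flange: 8 × 0.95, A = 7.6 in², y = 3.675 in, Ī = 0.5716 in⁴.
Web: 0.4 × 3.2, A = 1.28 in², y = 1.6 in, Ī = 1.092 in⁴.
Hole (subtracted): ⌀0.4, A = 0.1257 in², y = 3.675 in, Ī = 0.001257 in⁴.
Centroid: ȳ = ΣA·y / ΣA = 3.372 in.
Transfer each piece to the centroidal x-axis using Ī + A·d² with d = y − 3.372:
  flange: d = 0.3034 in → contributes +1.271 in⁴
  web: d = -1.772 in → contributes +5.11 in⁴
  hole: d = 0.3034 in → contributes −0.01282 in⁴
Total I = 6.368 in⁴.

Ix ≈ 6.4 in⁴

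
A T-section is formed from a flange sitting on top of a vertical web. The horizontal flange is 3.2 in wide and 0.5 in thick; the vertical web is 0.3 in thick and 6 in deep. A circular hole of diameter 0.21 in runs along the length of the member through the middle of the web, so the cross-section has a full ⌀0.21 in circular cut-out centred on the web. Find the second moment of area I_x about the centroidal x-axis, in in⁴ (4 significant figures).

I_x ≈ 14.30 in⁴

Decompose the section into non-overlapping parts with the origin at the bottom-left of its bounding rectangle.
Flange: 3.2 × 0.5, A = 1.6 in², y = 6.25 in, Ī = 0.0333333 in⁴.
Web: 0.3 × 6, A = 1.8 in², y = 3 in, Ī = 5.4 in⁴.
Hole (subtracted): ⌀0.21, A = 0.0346361 in², y = 3 in, Ī = 0.0000954656 in⁴.
Centroid: ȳ = ΣA·y / ΣA = 4.54515 in.
Transfer each piece to the centroidal x-axis using Ī + A·d² with d = y − 4.54515:
  flange: d = 1.70485 in → contributes +4.68374 in⁴
  web: d = -1.54515 in → contributes +9.69749 in⁴
  hole: d = -1.54515 in → contributes −0.0827889 in⁴
Total I = 14.2984 in⁴.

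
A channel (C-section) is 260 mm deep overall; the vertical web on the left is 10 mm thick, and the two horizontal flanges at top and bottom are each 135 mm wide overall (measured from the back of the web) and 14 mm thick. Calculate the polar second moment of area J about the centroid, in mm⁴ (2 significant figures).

J ≈ 7.9 × 10⁷ mm⁴

Treat the section as a set of non-overlapping primitives; coordinates are from the bounding-box lower-left.
Web: 10 × 260, A = 2 600 mm², y = 130 mm, Ī = 14 646 667 mm⁴.
Top flange (beyond web): 125 × 14, A = 1 750 mm², y = 253 mm, Ī = 28 583 mm⁴.
Bottom flange (beyond web): 125 × 14, A = 1 750 mm², y = 7 mm, Ī = 28 583 mm⁴.
By symmetry the centroid is at mid-height, ȳ = 130 mm.
Transfer each piece to the centroidal x-axis using Ī + A·d² with d = y − 130:
  web: d = 0 mm → contributes +14 646 667 mm⁴
  top flange (beyond web): d = 123 mm → contributes +26 504 333 mm⁴
  bottom flange (beyond web): d = -123 mm → contributes +26 504 333 mm⁴
Total I = 67 655 333 mm⁴.
For the y-axis: x̄ = 43.73 mm.
Repeating about the centroidal y-axis gives I_y = 11 375 987 mm⁴.
Polar second moment: J = I_x + I_y = 79 031 320 mm⁴.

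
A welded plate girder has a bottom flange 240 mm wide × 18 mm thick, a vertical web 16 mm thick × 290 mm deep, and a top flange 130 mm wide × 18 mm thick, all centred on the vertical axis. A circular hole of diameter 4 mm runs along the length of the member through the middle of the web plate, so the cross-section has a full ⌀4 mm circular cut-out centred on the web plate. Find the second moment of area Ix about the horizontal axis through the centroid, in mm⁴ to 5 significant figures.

Break the section into simple shapes (no overlaps), measuring from the bottom-left corner of the bounding box.
Bottom plate: 240 × 18, A = 4 320 mm², y = 9 mm, Ī = 116 640 mm⁴.
Web plate: 16 × 290, A = 4 640 mm², y = 163 mm, Ī = 32 518 667 mm⁴.
Top plate: 130 × 18, A = 2 340 mm², y = 317 mm, Ī = 63 180 mm⁴.
Hole (subtracted): ⌀4, A = 12.56637 mm², y = 163 mm, Ī = 12.56637 mm⁴.
Centroid: ȳ = ΣA·y / ΣA = 135.9859 mm.
Transfer each piece to the horizontal axis through the centroid using Ī + A·d² with d = y − 135.9859:
  bottom plate: d = -126.9859 mm → contributes +69 778 436 mm⁴
  web plate: d = 27.01411 mm → contributes +35 904 764 mm⁴
  top plate: d = 181.0141 mm → contributes +76 735 875 mm⁴
  hole: d = 27.01411 mm → contributes −9183.029 mm⁴
Total I = 182 409 891 mm⁴.

Ix ≈ 1.8241 × 10⁸ mm⁴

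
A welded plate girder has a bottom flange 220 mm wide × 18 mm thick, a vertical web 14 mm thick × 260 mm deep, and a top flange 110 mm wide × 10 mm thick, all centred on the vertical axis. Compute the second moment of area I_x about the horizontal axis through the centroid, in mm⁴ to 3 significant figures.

Treat the section as a set of non-overlapping primitives; coordinates are from the bounding-box lower-left.
Bottom plate: 220 × 18, A = 3 960 mm², y = 9 mm, Ī = 106 920 mm⁴.
Web plate: 14 × 260, A = 3 640 mm², y = 148 mm, Ī = 20 505 333 mm⁴.
Top plate: 110 × 10, A = 1 100 mm², y = 283 mm, Ī = 9166.7 mm⁴.
Centroid: ȳ = ΣA·y / ΣA = 101.8 mm.
Transfer each piece to the horizontal axis through the centroid using Ī + A·d² with d = y − 101.8:
  bottom plate: d = -92.8 mm → contributes +34 209 806 mm⁴
  web plate: d = 46.2 mm → contributes +28 274 695 mm⁴
  top plate: d = 181.2 mm → contributes +36 125 951 mm⁴
Total I = 98 610 452 mm⁴.

I_x ≈ 9.86 × 10⁷ mm⁴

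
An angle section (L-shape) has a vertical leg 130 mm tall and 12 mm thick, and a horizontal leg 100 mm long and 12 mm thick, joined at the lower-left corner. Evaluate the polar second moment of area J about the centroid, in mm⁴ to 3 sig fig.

Decompose the section into non-overlapping parts with the origin at the bottom-left of its bounding rectangle.
Vertical leg: 12 × 130, A = 1 560 mm², y = 65 mm, Ī = 2 197 000 mm⁴.
Horizontal leg (remainder): 88 × 12, A = 1 056 mm², y = 6 mm, Ī = 12 672 mm⁴.
Centroid: ȳ = ΣA·y / ΣA = 41.183 mm.
Transfer each piece to the centroidal x-axis using Ī + A·d² with d = y − 41.183:
  vertical leg: d = 23.817 mm → contributes +3 081 873 mm⁴
  horizontal leg (remainder): d = -35.183 mm → contributes +1 319 871 mm⁴
Total I = 4 401 744 mm⁴.
For the y-axis: x̄ = 26.183 mm.
Repeating about the centroidal y-axis gives I_y = 2 274 504 mm⁴.
Polar second moment: J = I_x + I_y = 6 676 248 mm⁴.

J ≈ 6.68 × 10⁶ mm⁴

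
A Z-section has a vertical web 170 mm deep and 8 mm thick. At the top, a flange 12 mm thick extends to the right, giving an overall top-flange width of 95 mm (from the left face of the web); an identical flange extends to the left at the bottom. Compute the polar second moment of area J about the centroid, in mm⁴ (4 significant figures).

Break the section into simple shapes (no overlaps), measuring from the bottom-left corner of the bounding box.
Web: 8 × 170, A = 1 360 mm², y = 85 mm, Ī = 3 275 333 mm⁴.
Top flange (beyond web): 87 × 12, A = 1 044 mm², y = 164 mm, Ī = 12 528 mm⁴.
Bottom flange (beyond web): 87 × 12, A = 1 044 mm², y = 6 mm, Ī = 12 528 mm⁴.
Centroid: ȳ = ΣA·y / ΣA = 85 mm.
Transfer each piece to the centroidal x-axis using Ī + A·d² with d = y − 85:
  web: d = 0 mm → contributes +3 275 333 mm⁴
  top flange (beyond web): d = 79 mm → contributes +6 528 132 mm⁴
  bottom flange (beyond web): d = -79 mm → contributes +6 528 132 mm⁴
Total I = 16 331 597 mm⁴.
For the y-axis: x̄ = 91 mm.
Repeating about the centroidal y-axis gives I_y = 6 035 309 mm⁴.
Polar second moment: J = I_x + I_y = 22 366 907 mm⁴.

J ≈ 2.237 × 10⁷ mm⁴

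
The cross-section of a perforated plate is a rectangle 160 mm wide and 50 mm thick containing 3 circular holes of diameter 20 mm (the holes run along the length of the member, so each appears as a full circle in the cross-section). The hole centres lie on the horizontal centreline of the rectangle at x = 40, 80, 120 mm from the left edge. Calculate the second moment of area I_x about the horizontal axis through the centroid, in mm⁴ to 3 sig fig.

I_x ≈ 1.64 × 10⁶ mm⁴

Decompose the section into non-overlapping parts with the origin at the bottom-left of its bounding rectangle.
Plate: 160 × 50, A = 8 000 mm², y = 25 mm, Ī = 1 666 667 mm⁴.
Hole 1 (subtracted): ⌀20, A = 314.16 mm², y = 25 mm, Ī = 7 854 mm⁴.
Hole 2 (subtracted): ⌀20, A = 314.16 mm², y = 25 mm, Ī = 7 854 mm⁴.
Hole 3 (subtracted): ⌀20, A = 314.16 mm², y = 25 mm, Ī = 7 854 mm⁴.
By symmetry the centroid is at mid-height, ȳ = 25 mm.
All pieces are centred on the horizontal axis through the centroid, so I = ΣĪ (holes subtracted) = 1 643 105 mm⁴.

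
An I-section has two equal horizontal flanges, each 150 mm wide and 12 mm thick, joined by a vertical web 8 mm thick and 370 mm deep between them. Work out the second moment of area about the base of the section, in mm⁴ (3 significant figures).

I_base ≈ 4.20 × 10⁸ mm⁴

Decompose the section into non-overlapping parts with the origin at the bottom-left of its bounding rectangle.
Bottom flange: 150 × 12, A = 1 800 mm², y = 6 mm, Ī = 21 600 mm⁴.
Web: 8 × 370, A = 2 960 mm², y = 197 mm, Ī = 33 768 667 mm⁴.
Top flange: 150 × 12, A = 1 800 mm², y = 388 mm, Ī = 21 600 mm⁴.
Transfer each piece to a horizontal axis along the bottom face using Ī + A·d² with d = y − 0:
  bottom flange: d = 6 mm → contributes +86 400 mm⁴
  web: d = 197 mm → contributes +148 643 307 mm⁴
  top flange: d = 388 mm → contributes +271 000 800 mm⁴
Total I = 419 730 507 mm⁴.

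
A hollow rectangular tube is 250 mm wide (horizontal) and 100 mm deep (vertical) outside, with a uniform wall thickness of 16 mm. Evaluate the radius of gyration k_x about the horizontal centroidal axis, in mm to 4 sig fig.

Decompose the section into non-overlapping parts with the origin at the bottom-left of its bounding rectangle.
Outer rectangle: 250 × 100, A = 25 000 mm², y = 50 mm, Ī = 20 833 333 mm⁴.
Inner void (subtracted): 218 × 68, A = 14 824 mm², y = 50 mm, Ī = 5 712 181 mm⁴.
By symmetry the centroid is at mid-height, ȳ = 50 mm.
All pieces are centred on the horizontal centroidal axis, so I = ΣĪ (holes subtracted) = 15 121 152 mm⁴.
Radius of gyration: k = √(I/A) = √(15 121 152 / 10 176) = 38.5482 mm.

k_x ≈ 38.55 mm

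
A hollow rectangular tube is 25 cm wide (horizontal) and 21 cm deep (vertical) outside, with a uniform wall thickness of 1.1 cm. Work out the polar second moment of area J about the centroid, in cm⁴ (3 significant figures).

Break the section into simple shapes (no overlaps), measuring from the bottom-left corner of the bounding box.
Outer rectangle: 25 × 21, A = 525 cm², y = 10.5 cm, Ī = 19 294 cm⁴.
Inner void (subtracted): 22.8 × 18.8, A = 428.64 cm², y = 10.5 cm, Ī = 12 625 cm⁴.
By symmetry the centroid is at mid-height, ȳ = 10.5 cm.
All pieces are centred on the centroidal x-axis, so I = ΣĪ (holes subtracted) = 6668.9 cm⁴.
Repeating about the centroidal y-axis gives I_y = 8775.1 cm⁴.
Polar second moment: J = I_x + I_y = 15 444 cm⁴.

J ≈ 1.54 × 10⁴ cm⁴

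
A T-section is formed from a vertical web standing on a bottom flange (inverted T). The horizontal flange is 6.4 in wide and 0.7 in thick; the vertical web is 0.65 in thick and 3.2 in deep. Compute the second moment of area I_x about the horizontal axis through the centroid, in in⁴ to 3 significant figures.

I_x ≈ 7.36 in⁴

Treat the section as a set of non-overlapping primitives; coordinates are from the bounding-box lower-left.
Flange: 6.4 × 0.7, A = 4.48 in², y = 0.35 in, Ī = 0.18293 in⁴.
Web: 0.65 × 3.2, A = 2.08 in², y = 2.3 in, Ī = 1.7749 in⁴.
Centroid: ȳ = ΣA·y / ΣA = 0.96829 in.
Transfer each piece to the horizontal axis through the centroid using Ī + A·d² with d = y − 0.96829:
  flange: d = -0.61829 in → contributes +1.8956 in⁴
  web: d = 1.3317 in → contributes +5.4637 in⁴
Total I = 7.3593 in⁴.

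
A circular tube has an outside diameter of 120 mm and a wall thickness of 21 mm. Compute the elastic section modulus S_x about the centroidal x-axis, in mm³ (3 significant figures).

S_x ≈ 1.39 × 10⁵ mm³

Break the section into simple shapes (no overlaps), measuring from the bottom-left corner of the bounding box.
Outer circle: ⌀120, A = 11 310 mm², y = 60 mm, Ī = 10 178 760 mm⁴.
Bore (subtracted): ⌀78, A = 4778.4 mm², y = 60 mm, Ī = 1 816 972 mm⁴.
By symmetry the centroid is at mid-height, ȳ = 60 mm.
All pieces are centred on the centroidal x-axis, so I = ΣĪ (holes subtracted) = 8 361 788 mm⁴.
Extreme fibre distance c = 60 mm; S = I/c = 139 363 mm³.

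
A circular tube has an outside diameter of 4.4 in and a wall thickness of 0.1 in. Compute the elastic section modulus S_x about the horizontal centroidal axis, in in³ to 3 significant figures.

S_x ≈ 1.42 in³

Treat the section as a set of non-overlapping primitives; coordinates are from the bounding-box lower-left.
Outer circle: ⌀4.4, A = 15.205 in², y = 2.2 in, Ī = 18.398 in⁴.
Bore (subtracted): ⌀4.2, A = 13.854 in², y = 2.2 in, Ī = 15.275 in⁴.
By symmetry the centroid is at mid-height, ȳ = 2.2 in.
All pieces are centred on the horizontal centroidal axis, so I = ΣĪ (holes subtracted) = 3.1239 in⁴.
Extreme fibre distance c = 2.2 in; S = I/c = 1.42 in³.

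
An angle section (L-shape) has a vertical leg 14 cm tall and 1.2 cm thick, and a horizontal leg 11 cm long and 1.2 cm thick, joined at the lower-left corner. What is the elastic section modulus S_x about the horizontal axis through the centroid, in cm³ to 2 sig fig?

Decompose the section into non-overlapping parts with the origin at the bottom-left of its bounding rectangle.
Vertical leg: 1.2 × 14, A = 16.8 cm², y = 7 cm, Ī = 274.4 cm⁴.
Horizontal leg (remainder): 9.8 × 1.2, A = 11.76 cm², y = 0.6 cm, Ī = 1.411 cm⁴.
Centroid: ȳ = ΣA·y / ΣA = 4.365 cm.
Transfer each piece to the horizontal axis through the centroid using Ī + A·d² with d = y − 4.365:
  vertical leg: d = 2.635 cm → contributes +391.1 cm⁴
  horizontal leg (remainder): d = -3.765 cm → contributes +168.1 cm⁴
Total I = 559.2 cm⁴.
Extreme fibre distance c = 9.635 cm; S = I/c = 58.03 cm³.

S_x ≈ 58 cm³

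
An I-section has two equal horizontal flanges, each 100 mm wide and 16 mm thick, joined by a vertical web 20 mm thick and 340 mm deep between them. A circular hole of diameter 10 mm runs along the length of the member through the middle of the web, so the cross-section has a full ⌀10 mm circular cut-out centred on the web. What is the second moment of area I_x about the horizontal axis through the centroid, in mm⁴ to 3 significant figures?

Break the section into simple shapes (no overlaps), measuring from the bottom-left corner of the bounding box.
Bottom flange: 100 × 16, A = 1 600 mm², y = 8 mm, Ī = 34 133 mm⁴.
Web: 20 × 340, A = 6 800 mm², y = 186 mm, Ī = 65 506 667 mm⁴.
Top flange: 100 × 16, A = 1 600 mm², y = 364 mm, Ī = 34 133 mm⁴.
Hole (subtracted): ⌀10, A = 78.54 mm², y = 186 mm, Ī = 490.87 mm⁴.
By symmetry the centroid is at mid-height, ȳ = 186 mm.
Transfer each piece to the horizontal axis through the centroid using Ī + A·d² with d = y − 186:
  bottom flange: d = -178 mm → contributes +50 728 533 mm⁴
  web: d = 0 mm → contributes +65 506 667 mm⁴
  top flange: d = 178 mm → contributes +50 728 533 mm⁴
  hole: d = 0 mm → contributes −490.87 mm⁴
Total I = 166 963 242 mm⁴.

I_x ≈ 1.67 × 10⁸ mm⁴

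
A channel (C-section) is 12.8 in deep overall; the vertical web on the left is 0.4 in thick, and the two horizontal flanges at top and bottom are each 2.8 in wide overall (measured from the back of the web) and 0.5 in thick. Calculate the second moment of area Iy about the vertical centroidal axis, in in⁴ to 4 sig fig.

Treat the section as a set of non-overlapping primitives; coordinates are from the bounding-box lower-left.
Web: 0.4 × 12.8, A = 5.12 in², x = 0.2 in, Ī = 0.0682667 in⁴.
Top flange (beyond web): 2.4 × 0.5, A = 1.2 in², x = 1.6 in, Ī = 0.576 in⁴.
Bottom flange (beyond web): 2.4 × 0.5, A = 1.2 in², x = 1.6 in, Ī = 0.576 in⁴.
Centroid: x̄ = ΣA·x / ΣA = 0.646809 in.
Transfer each piece to the vertical centroidal axis using Ī + A·d² with d = x − 0.646809:
  web: d = -0.446809 in → contributes +1.09041 in⁴
  top flange (beyond web): d = 0.953191 in → contributes +1.66629 in⁴
  bottom flange (beyond web): d = 0.953191 in → contributes +1.66629 in⁴
Total I = 4.42299 in⁴.

Iy ≈ 4.423 in⁴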